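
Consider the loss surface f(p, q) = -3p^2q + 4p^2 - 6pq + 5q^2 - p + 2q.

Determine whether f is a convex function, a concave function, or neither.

neither

The term -3p^2q is cubic, so the Hessian is not constant.
∂²f/∂p² = -6q + 8, which takes both signs as q varies (negative for sufficiently large q). A diagonal entry of the Hessian changing sign means the Hessian is neither positive- nor negative-semidefinite on all of R^2.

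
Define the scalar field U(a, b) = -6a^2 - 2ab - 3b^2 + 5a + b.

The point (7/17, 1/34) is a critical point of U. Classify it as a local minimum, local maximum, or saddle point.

The Hessian of U is constant: H = [[-12, -2], [-2, -6]].
det(H) = (-12)·(-6) − (-2)² = 68.
det(H) > 0 and tr(H) = -18 < 0, so H is negative definite and the point is a local maximum.

local maximum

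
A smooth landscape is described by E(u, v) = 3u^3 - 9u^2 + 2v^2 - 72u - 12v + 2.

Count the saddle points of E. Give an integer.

E separates as a function of u plus a function of v, so ∇E=0 decouples.
∂E/∂u = 9(u - 4)(u + 2) = 0 at u ∈ {-2, 4}; ∂E/∂v = 4(v - 3) = 0 at v ∈ {3}.
The Hessian is diagonal: diag(E_uu, E_vv). Second derivatives: E_uu(-2)=-54, E_uu(4)=54; E_vv(3)=4.
Saddle points occur where the two diagonal entries have opposite signs: (-2, 3). Count: 1.

1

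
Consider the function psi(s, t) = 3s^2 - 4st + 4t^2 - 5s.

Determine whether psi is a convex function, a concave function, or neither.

convex

psi is quadratic, so its Hessian is the constant matrix H = [[6, -4], [-4, 8]].
det(H) = 32, tr(H) = 14.
det(H) > 0 and tr(H) > 0, so H is positive definite everywhere: convex.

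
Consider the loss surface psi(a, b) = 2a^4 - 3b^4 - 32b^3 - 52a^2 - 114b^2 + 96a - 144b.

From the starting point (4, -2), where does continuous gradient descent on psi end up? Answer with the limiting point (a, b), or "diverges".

(3, -3)

psi is separable, so gradient descent decouples: a follows -∂psi/∂a, b follows -∂psi/∂b.
∂psi/∂a = 8(a - 3)(a - 1)(a + 4); at a=4 this is 192, so a decreases.
∂psi/∂b = -12(b + 1)(b + 3)(b + 4); at b=-2 this is 24, so b decreases.
a converges to its nearest critical value 3 (a local min of the a-part); b converges to -3. The iterate converges to (3, -3).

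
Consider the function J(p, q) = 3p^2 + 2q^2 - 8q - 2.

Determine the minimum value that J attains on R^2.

J(p,q) separates as A(p) + B(q) − 2, so its minimum is min A + min B − 2.
A'(p) = 6p vanishes at p ∈ {0}; B'(q) = 4q - 8 vanishes at q ∈ {2}.
Local minima of A (where A''>0): A(0)=0. Local minima of B: B(2)=-8.
So the global minimum of J is A(0) + B(2) − 2 = 0 − 8 − 2 = -10, attained at (0, 2).

-10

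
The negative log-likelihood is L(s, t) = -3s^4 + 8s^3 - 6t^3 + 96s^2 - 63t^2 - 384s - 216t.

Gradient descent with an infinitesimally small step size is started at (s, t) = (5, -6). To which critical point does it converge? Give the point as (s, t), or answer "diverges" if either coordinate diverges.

L is separable, so gradient descent decouples: s follows -∂L/∂s, t follows -∂L/∂t.
∂L/∂s = -12(s - 4)(s - 2)(s + 4); at s=5 this is -324, so s increases.
∂L/∂t = -18(t + 3)(t + 4); at t=-6 this is -108, so t increases.
The s-coordinate has no critical point in that direction and runs off to infinity.

diverges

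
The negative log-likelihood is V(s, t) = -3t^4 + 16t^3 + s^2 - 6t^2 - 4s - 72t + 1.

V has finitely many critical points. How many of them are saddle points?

2

V separates as a function of s plus a function of t, so ∇V=0 decouples.
∂V/∂s = 2(s - 2) = 0 at s ∈ {2}; ∂V/∂t = -12(t - 3)(t - 2)(t + 1) = 0 at t ∈ {-1, 2, 3}.
The Hessian is diagonal: diag(V_ss, V_tt). Second derivatives: V_ss(2)=2; V_tt(-1)=-144, V_tt(2)=36, V_tt(3)=-48.
Saddle points occur where the two diagonal entries have opposite signs: (2, -1), (2, 3). Count: 2.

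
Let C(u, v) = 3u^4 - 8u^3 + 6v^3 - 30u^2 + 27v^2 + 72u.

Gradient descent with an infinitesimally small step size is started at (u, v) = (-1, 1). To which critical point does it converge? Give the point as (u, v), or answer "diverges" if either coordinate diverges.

C is separable, so gradient descent decouples: u follows -∂C/∂u, v follows -∂C/∂v.
∂C/∂u = 12(u - 3)(u - 1)(u + 2); at u=-1 this is 96, so u decreases.
∂C/∂v = 18v(v + 3); at v=1 this is 72, so v decreases.
u converges to its nearest critical value -2 (a local min of the u-part); v converges to 0. The iterate converges to (-2, 0).

(-2, 0)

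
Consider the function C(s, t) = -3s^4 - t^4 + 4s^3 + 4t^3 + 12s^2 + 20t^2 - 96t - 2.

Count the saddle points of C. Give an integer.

4

C separates as a function of s plus a function of t, so ∇C=0 decouples.
∂C/∂s = -12s(s - 2)(s + 1) = 0 at s ∈ {-1, 0, 2}; ∂C/∂t = -4(t - 4)(t - 2)(t + 3) = 0 at t ∈ {-3, 2, 4}.
The Hessian is diagonal: diag(C_ss, C_tt). Second derivatives: C_ss(-1)=-36, C_ss(0)=24, C_ss(2)=-72; C_tt(-3)=-140, C_tt(2)=40, C_tt(4)=-56.
Saddle points occur where the two diagonal entries have opposite signs: (-1, 2), (0, -3), (0, 4), (2, 2). Count: 4.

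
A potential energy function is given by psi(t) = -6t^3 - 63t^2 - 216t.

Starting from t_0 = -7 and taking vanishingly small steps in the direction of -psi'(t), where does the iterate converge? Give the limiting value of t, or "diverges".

-4

psi'(t) = -18(t + 3)(t + 4), so psi'(-7) = -216.
Gradient descent moves in the -psi' direction, i.e. t is increasing.
The nearest critical point in that direction is t = -4, where psi'' = 18 > 0 (a local minimum). The iterate converges there.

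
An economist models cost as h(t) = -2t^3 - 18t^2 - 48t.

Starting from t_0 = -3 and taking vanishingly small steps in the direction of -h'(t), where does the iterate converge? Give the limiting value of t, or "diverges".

-4

h'(t) = -6(t + 2)(t + 4), so h'(-3) = 6.
Gradient descent moves in the -h' direction, i.e. t is decreasing.
The nearest critical point in that direction is t = -4, where h'' = 12 > 0 (a local minimum). The iterate converges there.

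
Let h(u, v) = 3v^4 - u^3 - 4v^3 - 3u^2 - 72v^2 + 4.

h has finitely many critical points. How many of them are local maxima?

h separates as a function of u plus a function of v, so ∇h=0 decouples.
∂h/∂u = -3u(u + 2) = 0 at u ∈ {-2, 0}; ∂h/∂v = 12v(v - 4)(v + 3) = 0 at v ∈ {-3, 0, 4}.
The Hessian is diagonal: diag(h_uu, h_vv). Second derivatives: h_uu(-2)=6, h_uu(0)=-6; h_vv(-3)=252, h_vv(0)=-144, h_vv(4)=336.
Local maxima occur where both diagonal entries negative: (0, 0). Count: 1.

1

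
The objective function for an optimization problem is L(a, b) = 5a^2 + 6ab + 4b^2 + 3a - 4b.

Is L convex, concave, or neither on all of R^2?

convex

L is quadratic, so its Hessian is the constant matrix H = [[10, 6], [6, 8]].
det(H) = 44, tr(H) = 18.
det(H) > 0 and tr(H) > 0, so H is positive definite everywhere: convex.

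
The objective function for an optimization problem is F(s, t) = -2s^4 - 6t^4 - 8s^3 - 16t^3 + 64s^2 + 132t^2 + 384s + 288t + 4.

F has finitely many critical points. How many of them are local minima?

1

F separates as a function of s plus a function of t, so ∇F=0 decouples.
∂F/∂s = -8(s - 4)(s + 3)(s + 4) = 0 at s ∈ {-4, -3, 4}; ∂F/∂t = -24(t - 3)(t + 1)(t + 4) = 0 at t ∈ {-4, -1, 3}.
The Hessian is diagonal: diag(F_ss, F_tt). Second derivatives: F_ss(-4)=-64, F_ss(-3)=56, F_ss(4)=-448; F_tt(-4)=-504, F_tt(-1)=288, F_tt(3)=-672.
Local minima occur where both diagonal entries positive: (-3, -1). Count: 1.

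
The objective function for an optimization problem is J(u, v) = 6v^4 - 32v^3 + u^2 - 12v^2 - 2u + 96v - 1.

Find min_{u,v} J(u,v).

J(u,v) separates as P(u) + Q(v) − 1, so its minimum is min P + min Q − 1.
P'(u) = 2u - 2 vanishes at u ∈ {1}; Q'(v) = 24(v - 4)(v - 1)(v + 1) vanishes at v ∈ {-1, 1, 4}.
Local minima of P (where P''>0): P(1)=-1. Local minima of Q: Q(-1)=-70, Q(4)=-320.
So the global minimum of J is P(1) + Q(4) − 1 = -1 − 320 − 1 = -322, attained at (1, 4).

-322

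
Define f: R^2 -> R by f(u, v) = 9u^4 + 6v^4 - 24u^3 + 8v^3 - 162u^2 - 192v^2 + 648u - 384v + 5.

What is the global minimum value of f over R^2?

f(u,v) separates as P(u) + Q(v) + 5, so its minimum is min P + min Q + 5.
P'(u) = 36(u - 3)(u - 2)(u + 3) vanishes at u ∈ {-3, 2, 3}; Q'(v) = 24(v - 4)(v + 1)(v + 4) vanishes at v ∈ {-4, -1, 4}.
Local minima of P (where P''>0): P(-3)=-2025, P(3)=567. Local minima of Q: Q(-4)=-512, Q(4)=-2560.
So the global minimum of f is P(-3) + Q(4) + 5 = -2025 − 2560 + 5 = -4580, attained at (-3, 4).

-4580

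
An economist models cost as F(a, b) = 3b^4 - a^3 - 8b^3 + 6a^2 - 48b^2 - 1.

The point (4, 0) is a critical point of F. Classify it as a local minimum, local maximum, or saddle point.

The mixed partial ∂²F/∂a∂b is 0, so the Hessian at any point is diag(F_aa, F_bb) = diag(6(-a + 2), 12(3b^2 - 4b - 8)).
At (4, 0): H = diag(-12, -96).
Both eigenvalues are negative, so H is negative definite: a local maximum.

local maximum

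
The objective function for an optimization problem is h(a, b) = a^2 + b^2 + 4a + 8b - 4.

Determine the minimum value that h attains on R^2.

h(a,b) separates as P(a) + Q(b) − 4, so its minimum is min P + min Q − 4.
P'(a) = 2a + 4 vanishes at a ∈ {-2}; Q'(b) = 2b + 8 vanishes at b ∈ {-4}.
Local minima of P (where P''>0): P(-2)=-4. Local minima of Q: Q(-4)=-16.
So the global minimum of h is P(-2) + Q(-4) − 4 = -4 − 16 − 4 = -24, attained at (-2, -4).

-24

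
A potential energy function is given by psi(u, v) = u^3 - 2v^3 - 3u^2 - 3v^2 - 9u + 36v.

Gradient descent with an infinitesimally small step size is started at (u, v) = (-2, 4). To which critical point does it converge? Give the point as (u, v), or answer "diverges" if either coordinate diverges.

psi is separable, so gradient descent decouples: u follows -∂psi/∂u, v follows -∂psi/∂v.
∂psi/∂u = 3(u - 3)(u + 1); at u=-2 this is 15, so u decreases.
∂psi/∂v = -6(v - 2)(v + 3); at v=4 this is -84, so v increases.
The u-coordinate has no critical point in that direction and runs off to infinity.

diverges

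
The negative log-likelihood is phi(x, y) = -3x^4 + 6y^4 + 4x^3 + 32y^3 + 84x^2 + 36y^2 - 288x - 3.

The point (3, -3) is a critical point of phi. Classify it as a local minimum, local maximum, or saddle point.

saddle point

The mixed partial ∂²phi/∂x∂y is 0, so the Hessian at any point is diag(phi_xx, phi_yy) = diag(12(-3x^2 + 2x + 14), 24(3y^2 + 8y + 3)).
At (3, -3): H = diag(-84, 144).
The eigenvalues have opposite signs, so H is indefinite: a saddle point.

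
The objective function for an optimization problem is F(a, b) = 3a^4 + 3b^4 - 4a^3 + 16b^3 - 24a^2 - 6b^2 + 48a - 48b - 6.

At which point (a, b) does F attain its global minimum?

(-2, -4)

F(a,b) separates as P(a) + Q(b) − 6, so its minimum is min P + min Q − 6.
P'(a) = 12(a - 2)(a - 1)(a + 2) vanishes at a ∈ {-2, 1, 2}; Q'(b) = 12(b - 1)(b + 1)(b + 4) vanishes at b ∈ {-4, -1, 1}.
Local minima of P (where P''>0): P(-2)=-112, P(2)=16. Local minima of Q: Q(-4)=-160, Q(1)=-35.
So the global minimum of F is P(-2) + Q(-4) − 6 = -112 − 160 − 6 = -278, attained at (-2, -4).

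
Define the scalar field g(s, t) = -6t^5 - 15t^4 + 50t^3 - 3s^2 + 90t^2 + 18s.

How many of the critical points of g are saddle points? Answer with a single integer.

2

g separates as a function of s plus a function of t, so ∇g=0 decouples.
∂g/∂s = -6(s - 3) = 0 at s ∈ {3}; ∂g/∂t = -30t(t - 2)(t + 1)(t + 3) = 0 at t ∈ {-3, -1, 0, 2}.
The Hessian is diagonal: diag(g_ss, g_tt). Second derivatives: g_ss(3)=-6; g_tt(-3)=900, g_tt(-1)=-180, g_tt(0)=180, g_tt(2)=-900.
Saddle points occur where the two diagonal entries have opposite signs: (3, -3), (3, 0). Count: 2.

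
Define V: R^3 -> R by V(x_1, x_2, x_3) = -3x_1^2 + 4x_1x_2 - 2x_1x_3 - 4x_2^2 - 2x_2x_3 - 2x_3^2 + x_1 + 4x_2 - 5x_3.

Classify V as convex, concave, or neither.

V is quadratic, so its Hessian is the constant matrix H = [[-6, 4, -2], [4, -8, -2], [-2, -2, -4]].
Leading principal minors: -6, 32, -40.
Signs alternate −, +, − ⇒ H ≺ 0 ⇒ concave.

concave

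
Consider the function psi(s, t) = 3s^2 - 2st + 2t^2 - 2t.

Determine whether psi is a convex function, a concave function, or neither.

convex

psi is quadratic, so its Hessian is the constant matrix H = [[6, -2], [-2, 4]].
det(H) = 20, tr(H) = 10.
det(H) > 0 and tr(H) > 0, so H is positive definite everywhere: convex.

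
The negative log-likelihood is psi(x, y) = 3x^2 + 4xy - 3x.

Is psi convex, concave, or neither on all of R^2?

psi is quadratic, so its Hessian is the constant matrix H = [[6, 4], [4, 0]].
det(H) = -16, tr(H) = 6.
det(H) < 0, so H is indefinite: neither convex nor concave.

neither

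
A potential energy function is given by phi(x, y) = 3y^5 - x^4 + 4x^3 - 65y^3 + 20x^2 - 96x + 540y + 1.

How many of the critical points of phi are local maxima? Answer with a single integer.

phi separates as a function of x plus a function of y, so ∇phi=0 decouples.
∂phi/∂x = -4(x - 4)(x - 2)(x + 3) = 0 at x ∈ {-3, 2, 4}; ∂phi/∂y = 15(y - 3)(y - 2)(y + 2)(y + 3) = 0 at y ∈ {-3, -2, 2, 3}.
The Hessian is diagonal: diag(phi_xx, phi_yy). Second derivatives: phi_xx(-3)=-140, phi_xx(2)=40, phi_xx(4)=-56; phi_yy(-3)=-450, phi_yy(-2)=300, phi_yy(2)=-300, phi_yy(3)=450.
Local maxima occur where both diagonal entries negative: (-3, -3), (-3, 2), (4, -3), (4, 2). Count: 4.

4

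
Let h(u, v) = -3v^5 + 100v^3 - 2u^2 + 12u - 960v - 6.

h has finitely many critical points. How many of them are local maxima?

2

h separates as a function of u plus a function of v, so ∇h=0 decouples.
∂h/∂u = -4(u - 3) = 0 at u ∈ {3}; ∂h/∂v = -15(v - 4)(v - 2)(v + 2)(v + 4) = 0 at v ∈ {-4, -2, 2, 4}.
The Hessian is diagonal: diag(h_uu, h_vv). Second derivatives: h_uu(3)=-4; h_vv(-4)=1440, h_vv(-2)=-720, h_vv(2)=720, h_vv(4)=-1440.
Local maxima occur where both diagonal entries negative: (3, -2), (3, 4). Count: 2.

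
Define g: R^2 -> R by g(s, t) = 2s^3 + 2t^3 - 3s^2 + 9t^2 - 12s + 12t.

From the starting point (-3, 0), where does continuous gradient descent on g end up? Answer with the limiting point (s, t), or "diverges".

g is separable, so gradient descent decouples: s follows -∂g/∂s, t follows -∂g/∂t.
∂g/∂s = 6(s - 2)(s + 1); at s=-3 this is 60, so s decreases.
∂g/∂t = 6(t + 1)(t + 2); at t=0 this is 12, so t decreases.
The s-coordinate has no critical point in that direction and runs off to infinity.

diverges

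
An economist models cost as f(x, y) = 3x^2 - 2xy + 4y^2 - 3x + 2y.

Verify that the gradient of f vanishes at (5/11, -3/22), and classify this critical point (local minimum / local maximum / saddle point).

∇f = (6x - 2y - 3, -2x + 8y + 2); substituting (5/11, -3/22) gives ∇f = (0, 0), so (5/11, -3/22) is indeed a critical point.
The Hessian of f is constant: H = [[6, -2], [-2, 8]].
det(H) = 6·8 − (-2)² = 44.
det(H) > 0 and tr(H) = 14 > 0, so H is positive definite and the point is a local minimum.

local minimum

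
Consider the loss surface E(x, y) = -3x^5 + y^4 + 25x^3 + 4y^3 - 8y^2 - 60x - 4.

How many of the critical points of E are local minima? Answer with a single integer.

4

E separates as a function of x plus a function of y, so ∇E=0 decouples.
∂E/∂x = -15(x - 2)(x - 1)(x + 1)(x + 2) = 0 at x ∈ {-2, -1, 1, 2}; ∂E/∂y = 4y(y - 1)(y + 4) = 0 at y ∈ {-4, 0, 1}.
The Hessian is diagonal: diag(E_xx, E_yy). Second derivatives: E_xx(-2)=180, E_xx(-1)=-90, E_xx(1)=90, E_xx(2)=-180; E_yy(-4)=80, E_yy(0)=-16, E_yy(1)=20.
Local minima occur where both diagonal entries positive: (-2, -4), (-2, 1), (1, -4), (1, 1). Count: 4.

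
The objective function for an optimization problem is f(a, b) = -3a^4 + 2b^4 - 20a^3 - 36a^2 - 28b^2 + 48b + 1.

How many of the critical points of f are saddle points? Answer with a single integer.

5

f separates as a function of a plus a function of b, so ∇f=0 decouples.
∂f/∂a = -12a(a + 2)(a + 3) = 0 at a ∈ {-3, -2, 0}; ∂f/∂b = 8(b - 2)(b - 1)(b + 3) = 0 at b ∈ {-3, 1, 2}.
The Hessian is diagonal: diag(f_aa, f_bb). Second derivatives: f_aa(-3)=-36, f_aa(-2)=24, f_aa(0)=-72; f_bb(-3)=160, f_bb(1)=-32, f_bb(2)=40.
Saddle points occur where the two diagonal entries have opposite signs: (-3, -3), (-3, 2), (-2, 1), (0, -3), (0, 2). Count: 5.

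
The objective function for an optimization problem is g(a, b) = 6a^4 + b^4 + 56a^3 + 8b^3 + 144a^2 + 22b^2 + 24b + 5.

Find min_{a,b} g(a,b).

-4

g(a,b) separates as P(a) + Q(b) + 5, so its minimum is min P + min Q + 5.
P'(a) = 24a(a + 3)(a + 4) vanishes at a ∈ {-4, -3, 0}; Q'(b) = 4(b + 1)(b + 2)(b + 3) vanishes at b ∈ {-3, -2, -1}.
Local minima of P (where P''>0): P(-4)=256, P(0)=0. Local minima of Q: Q(-3)=-9, Q(-1)=-9.
So the global minimum of g is P(0) + Q(-3) + 5 = 0 − 9 + 5 = -4, attained at (0, -3).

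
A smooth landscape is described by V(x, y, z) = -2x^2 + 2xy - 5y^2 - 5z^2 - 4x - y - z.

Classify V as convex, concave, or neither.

V is quadratic, so its Hessian is the constant matrix H = [[-4, 2, 0], [2, -10, 0], [0, 0, -10]].
Leading principal minors: -4, 36, -360.
Signs alternate −, +, − ⇒ H ≺ 0 ⇒ concave.

concave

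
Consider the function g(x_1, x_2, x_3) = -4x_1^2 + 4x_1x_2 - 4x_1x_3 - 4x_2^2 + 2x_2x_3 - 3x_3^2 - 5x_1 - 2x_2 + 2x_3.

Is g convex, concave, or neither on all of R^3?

g is quadratic, so its Hessian is the constant matrix H = [[-8, 4, -4], [4, -8, 2], [-4, 2, -6]].
Leading principal minors: -8, 48, -192.
Signs alternate −, +, − ⇒ H ≺ 0 ⇒ concave.

concave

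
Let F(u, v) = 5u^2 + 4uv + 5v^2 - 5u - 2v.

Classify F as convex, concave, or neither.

convex

F is quadratic, so its Hessian is the constant matrix H = [[10, 4], [4, 10]].
det(H) = 84, tr(H) = 20.
det(H) > 0 and tr(H) > 0, so H is positive definite everywhere: convex.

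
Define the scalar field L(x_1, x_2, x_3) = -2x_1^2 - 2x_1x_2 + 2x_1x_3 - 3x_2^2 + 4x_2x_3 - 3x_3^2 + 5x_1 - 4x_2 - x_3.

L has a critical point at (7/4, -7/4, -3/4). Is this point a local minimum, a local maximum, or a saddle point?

The Hessian is constant: H = [[-4, -2, 2], [-2, -6, 4], [2, 4, -6]].
Leading principal minors: Δ₁ = -4, Δ₂ = 20, Δ₃ = -64.
The minors alternate sign starting negative (−, +, −), so H is negative definite: a local maximum.

local maximum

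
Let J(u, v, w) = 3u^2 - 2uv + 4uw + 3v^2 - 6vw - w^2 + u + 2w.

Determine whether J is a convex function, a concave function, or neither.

J is quadratic, so its Hessian is the constant matrix H = [[6, -2, 4], [-2, 6, -6], [4, -6, -2]].
Leading principal minors: 6, 32, -280.
Neither pattern holds ⇒ H is indefinite ⇒ neither convex nor concave.

neither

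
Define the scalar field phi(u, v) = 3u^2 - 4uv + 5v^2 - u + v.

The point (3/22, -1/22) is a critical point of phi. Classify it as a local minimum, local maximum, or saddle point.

local minimum

The Hessian of phi is constant: H = [[6, -4], [-4, 10]].
det(H) = 6·10 − (-4)² = 44.
det(H) > 0 and tr(H) = 16 > 0, so H is positive definite and the point is a local minimum.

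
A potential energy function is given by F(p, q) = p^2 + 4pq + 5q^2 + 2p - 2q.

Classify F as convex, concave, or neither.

F is quadratic, so its Hessian is the constant matrix H = [[2, 4], [4, 10]].
det(H) = 4, tr(H) = 12.
det(H) > 0 and tr(H) > 0, so H is positive definite everywhere: convex.

convex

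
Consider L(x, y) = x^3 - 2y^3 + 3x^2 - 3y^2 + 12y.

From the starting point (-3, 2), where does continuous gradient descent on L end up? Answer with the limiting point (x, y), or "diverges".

L is separable, so gradient descent decouples: x follows -∂L/∂x, y follows -∂L/∂y.
∂L/∂x = 3x(x + 2); at x=-3 this is 9, so x decreases.
∂L/∂y = -6(y - 1)(y + 2); at y=2 this is -24, so y increases.
The x-coordinate has no critical point in that direction and runs off to infinity.

diverges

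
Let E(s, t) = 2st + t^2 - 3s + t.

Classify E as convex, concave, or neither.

E is quadratic, so its Hessian is the constant matrix H = [[0, 2], [2, 2]].
det(H) = -4, tr(H) = 2.
det(H) < 0, so H is indefinite: neither convex nor concave.

neither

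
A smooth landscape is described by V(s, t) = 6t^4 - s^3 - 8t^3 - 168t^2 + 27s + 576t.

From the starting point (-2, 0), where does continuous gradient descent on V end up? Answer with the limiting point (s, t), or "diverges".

(-3, -4)

V is separable, so gradient descent decouples: s follows -∂V/∂s, t follows -∂V/∂t.
∂V/∂s = -3(s - 3)(s + 3); at s=-2 this is 15, so s decreases.
∂V/∂t = 24(t - 3)(t - 2)(t + 4); at t=0 this is 576, so t decreases.
s converges to its nearest critical value -3 (a local min of the s-part); t converges to -4. The iterate converges to (-3, -4).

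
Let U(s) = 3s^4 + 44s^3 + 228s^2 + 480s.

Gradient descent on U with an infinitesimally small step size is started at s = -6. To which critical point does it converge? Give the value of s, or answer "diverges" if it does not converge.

-5

U'(s) = 12(s + 2)(s + 4)(s + 5), so U'(-6) = -96.
Gradient descent moves in the -U' direction, i.e. s is increasing.
The nearest critical point in that direction is s = -5, where U'' = 36 > 0 (a local minimum). The iterate converges there.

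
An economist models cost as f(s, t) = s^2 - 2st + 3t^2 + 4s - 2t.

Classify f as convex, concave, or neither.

f is quadratic, so its Hessian is the constant matrix H = [[2, -2], [-2, 6]].
det(H) = 8, tr(H) = 8.
det(H) > 0 and tr(H) > 0, so H is positive definite everywhere: convex.

convex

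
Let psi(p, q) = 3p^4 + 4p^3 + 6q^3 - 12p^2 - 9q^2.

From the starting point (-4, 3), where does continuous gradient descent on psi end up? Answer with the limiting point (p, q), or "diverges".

psi is separable, so gradient descent decouples: p follows -∂psi/∂p, q follows -∂psi/∂q.
∂psi/∂p = 12p(p - 1)(p + 2); at p=-4 this is -480, so p increases.
∂psi/∂q = 18q(q - 1); at q=3 this is 108, so q decreases.
p converges to its nearest critical value -2 (a local min of the p-part); q converges to 1. The iterate converges to (-2, 1).

(-2, 1)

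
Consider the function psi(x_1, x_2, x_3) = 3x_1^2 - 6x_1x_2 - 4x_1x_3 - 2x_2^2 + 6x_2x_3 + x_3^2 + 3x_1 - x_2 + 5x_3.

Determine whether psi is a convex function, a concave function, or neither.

neither

psi is quadratic, so its Hessian is the constant matrix H = [[6, -6, -4], [-6, -4, 6], [-4, 6, 2]].
Leading principal minors: 6, -60, 16.
Neither pattern holds ⇒ H is indefinite ⇒ neither convex nor concave.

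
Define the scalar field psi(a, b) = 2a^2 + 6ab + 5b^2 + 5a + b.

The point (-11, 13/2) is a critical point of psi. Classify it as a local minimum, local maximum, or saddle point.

The Hessian of psi is constant: H = [[4, 6], [6, 10]].
det(H) = 4·10 − 6² = 4.
det(H) > 0 and tr(H) = 14 > 0, so H is positive definite and the point is a local minimum.

local minimum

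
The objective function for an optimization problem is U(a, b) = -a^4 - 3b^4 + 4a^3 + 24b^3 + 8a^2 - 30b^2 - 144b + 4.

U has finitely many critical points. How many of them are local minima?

U separates as a function of a plus a function of b, so ∇U=0 decouples.
∂U/∂a = -4a(a - 4)(a + 1) = 0 at a ∈ {-1, 0, 4}; ∂U/∂b = -12(b - 4)(b - 3)(b + 1) = 0 at b ∈ {-1, 3, 4}.
The Hessian is diagonal: diag(U_aa, U_bb). Second derivatives: U_aa(-1)=-20, U_aa(0)=16, U_aa(4)=-80; U_bb(-1)=-240, U_bb(3)=48, U_bb(4)=-60.
Local minima occur where both diagonal entries positive: (0, 3). Count: 1.

1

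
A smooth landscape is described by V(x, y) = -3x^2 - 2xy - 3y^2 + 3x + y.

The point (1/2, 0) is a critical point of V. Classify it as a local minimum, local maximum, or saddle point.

The Hessian of V is constant: H = [[-6, -2], [-2, -6]].
det(H) = (-6)·(-6) − (-2)² = 32.
det(H) > 0 and tr(H) = -12 < 0, so H is negative definite and the point is a local maximum.

local maximum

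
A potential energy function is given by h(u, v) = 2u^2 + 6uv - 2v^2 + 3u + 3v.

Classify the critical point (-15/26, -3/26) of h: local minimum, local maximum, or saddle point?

The Hessian of h is constant: H = [[4, 6], [6, -4]].
det(H) = 4·(-4) − 6² = -52.
Since det(H) < 0, H is indefinite and the critical point is a saddle point.

saddle point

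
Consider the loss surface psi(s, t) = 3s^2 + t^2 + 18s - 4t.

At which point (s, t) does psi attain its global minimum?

psi(s,t) separates as P(s) + Q(t), so its minimum is min P + min Q.
P'(s) = 6s + 18 vanishes at s ∈ {-3}; Q'(t) = 2(t - 2) vanishes at t ∈ {2}.
Local minima of P (where P''>0): P(-3)=-27. Local minima of Q: Q(2)=-4.
So the global minimum of psi is P(-3) + Q(2) = -27 − 4 = -31, attained at (-3, 2).

(-3, 2)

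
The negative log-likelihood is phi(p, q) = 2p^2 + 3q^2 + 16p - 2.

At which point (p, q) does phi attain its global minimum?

phi(p,q) separates as A(p) + B(q) − 2, so its minimum is min A + min B − 2.
A'(p) = 4p + 16 vanishes at p ∈ {-4}; B'(q) = 6q vanishes at q ∈ {0}.
Local minima of A (where A''>0): A(-4)=-32. Local minima of B: B(0)=0.
So the global minimum of phi is A(-4) + B(0) − 2 = -32 + 0 − 2 = -34, attained at (-4, 0).

(-4, 0)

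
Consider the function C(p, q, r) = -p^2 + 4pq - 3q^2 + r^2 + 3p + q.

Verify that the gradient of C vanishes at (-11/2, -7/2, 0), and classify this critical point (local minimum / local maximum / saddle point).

∇C = (-2p + 4q + 3, 4p - 6q + 1, 2r); substituting (-11/2, -7/2, 0) gives ∇C = (0, 0, 0), so (-11/2, -7/2, 0) is indeed a critical point.
The Hessian is constant: H = [[-2, 4, 0], [4, -6, 0], [0, 0, 2]].
Leading principal minors: Δ₁ = -2, Δ₂ = -4, Δ₃ = -8.
The minors fit neither the all-positive nor the alternating-sign pattern, so H is indefinite: a saddle point.

saddle point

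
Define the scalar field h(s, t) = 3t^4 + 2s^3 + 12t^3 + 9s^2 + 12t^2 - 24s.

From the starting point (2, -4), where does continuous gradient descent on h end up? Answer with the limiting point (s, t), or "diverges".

(1, -2)

h is separable, so gradient descent decouples: s follows -∂h/∂s, t follows -∂h/∂t.
∂h/∂s = 6(s - 1)(s + 4); at s=2 this is 36, so s decreases.
∂h/∂t = 12t(t + 1)(t + 2); at t=-4 this is -288, so t increases.
s converges to its nearest critical value 1 (a local min of the s-part); t converges to -2. The iterate converges to (1, -2).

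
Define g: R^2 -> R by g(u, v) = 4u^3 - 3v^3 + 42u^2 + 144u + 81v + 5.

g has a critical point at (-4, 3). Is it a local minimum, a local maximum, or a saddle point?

local maximum

The mixed partial ∂²g/∂u∂v is 0, so the Hessian at any point is diag(g_uu, g_vv) = diag(12(2u + 7), -18v).
At (-4, 3): H = diag(-12, -54).
Both eigenvalues are negative, so H is negative definite: a local maximum.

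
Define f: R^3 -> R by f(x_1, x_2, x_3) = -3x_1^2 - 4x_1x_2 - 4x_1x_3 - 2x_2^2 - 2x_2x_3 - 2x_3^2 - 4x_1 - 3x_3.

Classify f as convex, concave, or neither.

f is quadratic, so its Hessian is the constant matrix H = [[-6, -4, -4], [-4, -4, -2], [-4, -2, -4]].
Leading principal minors: -6, 8, -8.
Signs alternate −, +, − ⇒ H ≺ 0 ⇒ concave.

concave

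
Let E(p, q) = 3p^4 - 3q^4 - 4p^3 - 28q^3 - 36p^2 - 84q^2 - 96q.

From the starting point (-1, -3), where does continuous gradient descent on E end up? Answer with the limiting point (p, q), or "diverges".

E is separable, so gradient descent decouples: p follows -∂E/∂p, q follows -∂E/∂q.
∂E/∂p = 12p(p - 3)(p + 2); at p=-1 this is 48, so p decreases.
∂E/∂q = -12(q + 1)(q + 2)(q + 4); at q=-3 this is -24, so q increases.
p converges to its nearest critical value -2 (a local min of the p-part); q converges to -2. The iterate converges to (-2, -2).

(-2, -2)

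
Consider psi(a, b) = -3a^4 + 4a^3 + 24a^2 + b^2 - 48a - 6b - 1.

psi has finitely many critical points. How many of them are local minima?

1

psi separates as a function of a plus a function of b, so ∇psi=0 decouples.
∂psi/∂a = -12(a - 2)(a - 1)(a + 2) = 0 at a ∈ {-2, 1, 2}; ∂psi/∂b = 2(b - 3) = 0 at b ∈ {3}.
The Hessian is diagonal: diag(psi_aa, psi_bb). Second derivatives: psi_aa(-2)=-144, psi_aa(1)=36, psi_aa(2)=-48; psi_bb(3)=2.
Local minima occur where both diagonal entries positive: (1, 3). Count: 1.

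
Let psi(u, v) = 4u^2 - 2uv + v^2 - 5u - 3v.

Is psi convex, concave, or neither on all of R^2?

convex

psi is quadratic, so its Hessian is the constant matrix H = [[8, -2], [-2, 2]].
det(H) = 12, tr(H) = 10.
det(H) > 0 and tr(H) > 0, so H is positive definite everywhere: convex.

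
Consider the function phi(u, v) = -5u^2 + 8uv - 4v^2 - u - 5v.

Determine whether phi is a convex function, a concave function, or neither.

phi is quadratic, so its Hessian is the constant matrix H = [[-10, 8], [8, -8]].
det(H) = 16, tr(H) = -18.
det(H) > 0 and tr(H) < 0, so H is negative definite everywhere: concave.

concave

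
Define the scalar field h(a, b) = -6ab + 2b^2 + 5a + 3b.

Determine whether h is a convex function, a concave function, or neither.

neither

h is quadratic, so its Hessian is the constant matrix H = [[0, -6], [-6, 4]].
det(H) = -36, tr(H) = 4.
det(H) < 0, so H is indefinite: neither convex nor concave.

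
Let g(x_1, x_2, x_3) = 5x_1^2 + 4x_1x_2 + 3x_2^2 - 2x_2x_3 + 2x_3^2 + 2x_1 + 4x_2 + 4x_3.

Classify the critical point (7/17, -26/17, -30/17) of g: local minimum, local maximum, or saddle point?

local minimum

The Hessian is constant: H = [[10, 4, 0], [4, 6, -2], [0, -2, 4]].
Leading principal minors: Δ₁ = 10, Δ₂ = 44, Δ₃ = 136.
All leading minors are positive, so H is positive definite: a local minimum.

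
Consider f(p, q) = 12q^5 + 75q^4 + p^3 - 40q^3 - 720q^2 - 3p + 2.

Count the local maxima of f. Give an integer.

f separates as a function of p plus a function of q, so ∇f=0 decouples.
∂f/∂p = 3(p - 1)(p + 1) = 0 at p ∈ {-1, 1}; ∂f/∂q = 60q(q - 2)(q + 3)(q + 4) = 0 at q ∈ {-4, -3, 0, 2}.
The Hessian is diagonal: diag(f_pp, f_qq). Second derivatives: f_pp(-1)=-6, f_pp(1)=6; f_qq(-4)=-1440, f_qq(-3)=900, f_qq(0)=-1440, f_qq(2)=3600.
Local maxima occur where both diagonal entries negative: (-1, -4), (-1, 0). Count: 2.

2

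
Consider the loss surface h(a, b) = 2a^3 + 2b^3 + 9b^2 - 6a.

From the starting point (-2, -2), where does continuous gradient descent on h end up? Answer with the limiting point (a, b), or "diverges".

diverges

h is separable, so gradient descent decouples: a follows -∂h/∂a, b follows -∂h/∂b.
∂h/∂a = 6(a - 1)(a + 1); at a=-2 this is 18, so a decreases.
∂h/∂b = 6b(b + 3); at b=-2 this is -12, so b increases.
The a-coordinate has no critical point in that direction and runs off to infinity.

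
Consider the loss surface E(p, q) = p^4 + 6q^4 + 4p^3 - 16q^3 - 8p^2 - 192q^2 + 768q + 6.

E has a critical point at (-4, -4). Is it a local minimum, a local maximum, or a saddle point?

The mixed partial ∂²E/∂p∂q is 0, so the Hessian at any point is diag(E_pp, E_qq) = diag(4(3p^2 + 6p - 4), 24(3q^2 - 4q - 16)).
At (-4, -4): H = diag(80, 1152).
Both eigenvalues are positive, so H is positive definite: a local minimum.

local minimum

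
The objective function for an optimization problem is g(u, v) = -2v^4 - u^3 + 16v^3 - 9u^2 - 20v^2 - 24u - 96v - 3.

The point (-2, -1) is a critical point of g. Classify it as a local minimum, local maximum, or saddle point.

The mixed partial ∂²g/∂u∂v is 0, so the Hessian at any point is diag(g_uu, g_vv) = diag(-6(u + 3), 8(-3v^2 + 12v - 5)).
At (-2, -1): H = diag(-6, -160).
Both eigenvalues are negative, so H is negative definite: a local maximum.

local maximum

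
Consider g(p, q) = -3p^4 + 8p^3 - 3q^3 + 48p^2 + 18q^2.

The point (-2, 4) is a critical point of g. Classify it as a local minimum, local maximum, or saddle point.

local maximum

The mixed partial ∂²g/∂p∂q is 0, so the Hessian at any point is diag(g_pp, g_qq) = diag(12(-3p^2 + 4p + 8), 18(-q + 2)).
At (-2, 4): H = diag(-144, -36).
Both eigenvalues are negative, so H is negative definite: a local maximum.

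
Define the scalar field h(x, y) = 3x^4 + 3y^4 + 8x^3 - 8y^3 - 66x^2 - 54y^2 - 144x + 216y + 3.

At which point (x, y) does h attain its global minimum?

h(x,y) separates as P(x) + Q(y) + 3, so its minimum is min P + min Q + 3.
P'(x) = 12(x - 3)(x + 1)(x + 4) vanishes at x ∈ {-4, -1, 3}; Q'(y) = 12(y - 3)(y - 2)(y + 3) vanishes at y ∈ {-3, 2, 3}.
Local minima of P (where P''>0): P(-4)=-224, P(3)=-567. Local minima of Q: Q(-3)=-675, Q(3)=189.
So the global minimum of h is P(3) + Q(-3) + 3 = -567 − 675 + 3 = -1239, attained at (3, -3).

(3, -3)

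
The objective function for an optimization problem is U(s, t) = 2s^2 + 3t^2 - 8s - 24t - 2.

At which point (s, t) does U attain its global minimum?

(2, 4)

U(s,t) separates as P(s) + Q(t) − 2, so its minimum is min P + min Q − 2.
P'(s) = 4s - 8 vanishes at s ∈ {2}; Q'(t) = 6(t - 4) vanishes at t ∈ {4}.
Local minima of P (where P''>0): P(2)=-8. Local minima of Q: Q(4)=-48.
So the global minimum of U is P(2) + Q(4) − 2 = -8 − 48 − 2 = -58, attained at (2, 4).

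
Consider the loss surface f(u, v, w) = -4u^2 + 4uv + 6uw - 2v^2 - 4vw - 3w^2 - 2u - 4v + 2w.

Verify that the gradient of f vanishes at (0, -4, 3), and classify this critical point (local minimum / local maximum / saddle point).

∇f = (-8u + 4v + 6w - 2, 4u - 4v - 4w - 4, 6u - 4v - 6w + 2); substituting (0, -4, 3) gives ∇f = (0, 0, 0), so (0, -4, 3) is indeed a critical point.
The Hessian is constant: H = [[-8, 4, 6], [4, -4, -4], [6, -4, -6]].
Leading principal minors: Δ₁ = -8, Δ₂ = 16, Δ₃ = -16.
The minors alternate sign starting negative (−, +, −), so H is negative definite: a local maximum.

local maximum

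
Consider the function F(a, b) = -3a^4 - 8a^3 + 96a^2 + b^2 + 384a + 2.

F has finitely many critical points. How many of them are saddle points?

2

F separates as a function of a plus a function of b, so ∇F=0 decouples.
∂F/∂a = -12(a - 4)(a + 2)(a + 4) = 0 at a ∈ {-4, -2, 4}; ∂F/∂b = 2b = 0 at b ∈ {0}.
The Hessian is diagonal: diag(F_aa, F_bb). Second derivatives: F_aa(-4)=-192, F_aa(-2)=144, F_aa(4)=-576; F_bb(0)=2.
Saddle points occur where the two diagonal entries have opposite signs: (-4, 0), (4, 0). Count: 2.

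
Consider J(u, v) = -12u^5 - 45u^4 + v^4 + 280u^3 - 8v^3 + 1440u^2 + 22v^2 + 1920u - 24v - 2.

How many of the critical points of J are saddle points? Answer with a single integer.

6

J separates as a function of u plus a function of v, so ∇J=0 decouples.
∂J/∂u = -60(u - 4)(u + 1)(u + 2)(u + 4) = 0 at u ∈ {-4, -2, -1, 4}; ∂J/∂v = 4(v - 3)(v - 2)(v - 1) = 0 at v ∈ {1, 2, 3}.
The Hessian is diagonal: diag(J_uu, J_vv). Second derivatives: J_uu(-4)=2880, J_uu(-2)=-720, J_uu(-1)=900, J_uu(4)=-14400; J_vv(1)=8, J_vv(2)=-4, J_vv(3)=8.
Saddle points occur where the two diagonal entries have opposite signs: (-4, 2), (-2, 1), (-2, 3), (-1, 2), (4, 1), (4, 3). Count: 6.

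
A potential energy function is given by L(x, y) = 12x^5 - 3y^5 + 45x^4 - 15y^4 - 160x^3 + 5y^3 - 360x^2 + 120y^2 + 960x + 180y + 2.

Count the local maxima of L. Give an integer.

L separates as a function of x plus a function of y, so ∇L=0 decouples.
∂L/∂x = 60(x - 2)(x - 1)(x + 2)(x + 4) = 0 at x ∈ {-4, -2, 1, 2}; ∂L/∂y = -15(y - 2)(y + 1)(y + 2)(y + 3) = 0 at y ∈ {-3, -2, -1, 2}.
The Hessian is diagonal: diag(L_xx, L_yy). Second derivatives: L_xx(-4)=-3600, L_xx(-2)=1440, L_xx(1)=-900, L_xx(2)=1440; L_yy(-3)=150, L_yy(-2)=-60, L_yy(-1)=90, L_yy(2)=-900.
Local maxima occur where both diagonal entries negative: (-4, -2), (-4, 2), (1, -2), (1, 2). Count: 4.

4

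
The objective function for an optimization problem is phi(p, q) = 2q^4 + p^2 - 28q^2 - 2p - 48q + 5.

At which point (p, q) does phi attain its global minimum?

phi(p,q) separates as A(p) + B(q) + 5, so its minimum is min A + min B + 5.
A'(p) = 2p - 2 vanishes at p ∈ {1}; B'(q) = 8(q - 3)(q + 1)(q + 2) vanishes at q ∈ {-2, -1, 3}.
Local minima of A (where A''>0): A(1)=-1. Local minima of B: B(-2)=16, B(3)=-234.
So the global minimum of phi is A(1) + B(3) + 5 = -1 − 234 + 5 = -230, attained at (1, 3).

(1, 3)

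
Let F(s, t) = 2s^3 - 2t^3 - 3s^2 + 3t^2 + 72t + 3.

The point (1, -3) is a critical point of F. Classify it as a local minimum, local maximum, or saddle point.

The mixed partial ∂²F/∂s∂t is 0, so the Hessian at any point is diag(F_ss, F_tt) = diag(6(2s - 1), 6(-2t + 1)).
At (1, -3): H = diag(6, 42).
Both eigenvalues are positive, so H is positive definite: a local minimum.

local minimum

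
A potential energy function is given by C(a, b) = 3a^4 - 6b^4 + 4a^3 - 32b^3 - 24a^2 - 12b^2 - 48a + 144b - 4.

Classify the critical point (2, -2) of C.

The mixed partial ∂²C/∂a∂b is 0, so the Hessian at any point is diag(C_aa, C_bb) = diag(12(3a^2 + 2a - 4), -24(3b^2 + 8b + 1)).
At (2, -2): H = diag(144, 72).
Both eigenvalues are positive, so H is positive definite: a local minimum.

local minimum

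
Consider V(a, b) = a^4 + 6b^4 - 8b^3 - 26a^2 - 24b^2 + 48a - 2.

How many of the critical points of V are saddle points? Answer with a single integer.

4

V separates as a function of a plus a function of b, so ∇V=0 decouples.
∂V/∂a = 4(a - 3)(a - 1)(a + 4) = 0 at a ∈ {-4, 1, 3}; ∂V/∂b = 24b(b - 2)(b + 1) = 0 at b ∈ {-1, 0, 2}.
The Hessian is diagonal: diag(V_aa, V_bb). Second derivatives: V_aa(-4)=140, V_aa(1)=-40, V_aa(3)=56; V_bb(-1)=72, V_bb(0)=-48, V_bb(2)=144.
Saddle points occur where the two diagonal entries have opposite signs: (-4, 0), (1, -1), (1, 2), (3, 0). Count: 4.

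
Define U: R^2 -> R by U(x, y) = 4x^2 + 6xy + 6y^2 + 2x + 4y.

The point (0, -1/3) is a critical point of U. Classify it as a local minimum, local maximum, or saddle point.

local minimum

The Hessian of U is constant: H = [[8, 6], [6, 12]].
det(H) = 8·12 − 6² = 60.
det(H) > 0 and tr(H) = 20 > 0, so H is positive definite and the point is a local minimum.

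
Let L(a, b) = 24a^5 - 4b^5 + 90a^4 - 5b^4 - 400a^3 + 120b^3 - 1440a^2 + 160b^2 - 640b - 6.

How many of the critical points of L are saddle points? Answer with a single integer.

L separates as a function of a plus a function of b, so ∇L=0 decouples.
∂L/∂a = 120a(a - 3)(a + 2)(a + 4) = 0 at a ∈ {-4, -2, 0, 3}; ∂L/∂b = -20(b - 4)(b - 1)(b + 2)(b + 4) = 0 at b ∈ {-4, -2, 1, 4}.
The Hessian is diagonal: diag(L_aa, L_bb). Second derivatives: L_aa(-4)=-6720, L_aa(-2)=2400, L_aa(0)=-2880, L_aa(3)=12600; L_bb(-4)=1600, L_bb(-2)=-720, L_bb(1)=900, L_bb(4)=-2880.
Saddle points occur where the two diagonal entries have opposite signs: (-4, -4), (-4, 1), (-2, -2), (-2, 4), (0, -4), (0, 1), (3, -2), (3, 4). Count: 8.

8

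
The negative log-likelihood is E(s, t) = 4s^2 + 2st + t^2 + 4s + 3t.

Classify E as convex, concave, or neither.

E is quadratic, so its Hessian is the constant matrix H = [[8, 2], [2, 2]].
det(H) = 12, tr(H) = 10.
det(H) > 0 and tr(H) > 0, so H is positive definite everywhere: convex.

convex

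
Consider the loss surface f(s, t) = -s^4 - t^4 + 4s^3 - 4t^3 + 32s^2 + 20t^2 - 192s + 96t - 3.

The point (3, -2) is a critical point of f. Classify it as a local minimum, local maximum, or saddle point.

local minimum

The mixed partial ∂²f/∂s∂t is 0, so the Hessian at any point is diag(f_ss, f_tt) = diag(4(-3s^2 + 6s + 16), 4(-3t^2 - 6t + 10)).
At (3, -2): H = diag(28, 40).
Both eigenvalues are positive, so H is positive definite: a local minimum.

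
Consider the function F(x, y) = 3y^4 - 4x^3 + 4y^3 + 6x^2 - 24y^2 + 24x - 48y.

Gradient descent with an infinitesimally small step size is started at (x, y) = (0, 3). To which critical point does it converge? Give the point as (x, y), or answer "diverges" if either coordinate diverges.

F is separable, so gradient descent decouples: x follows -∂F/∂x, y follows -∂F/∂y.
∂F/∂x = -12(x - 2)(x + 1); at x=0 this is 24, so x decreases.
∂F/∂y = 12(y - 2)(y + 1)(y + 2); at y=3 this is 240, so y decreases.
x converges to its nearest critical value -1 (a local min of the x-part); y converges to 2. The iterate converges to (-1, 2).

(-1, 2)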